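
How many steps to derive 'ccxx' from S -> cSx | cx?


Derivation: S => cSx => ccxx
Steps: 2


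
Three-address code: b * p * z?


Break into single-operator statements:
t1 = b * p
t2 = t1 * z


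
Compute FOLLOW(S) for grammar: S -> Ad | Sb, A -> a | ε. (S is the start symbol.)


$ ∈ FOLLOW(S). For each A -> αBβ: add FIRST(β)\{ε} to FOLLOW(B); if β nullable, add FOLLOW(A).
FOLLOW(S) = {$, b}


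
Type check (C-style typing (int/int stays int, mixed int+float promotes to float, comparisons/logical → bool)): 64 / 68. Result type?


Operand types: int / int
Rule: mixed int/float promotes to float; int/int stays int
Result type: int


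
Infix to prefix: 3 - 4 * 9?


'*' binds tighter: tree is (- 3 (* 4 9))
Prefix: - 3 * 4 9


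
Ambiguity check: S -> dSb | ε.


balanced d^n…b^n: each string has a unique parse
Unambiguous


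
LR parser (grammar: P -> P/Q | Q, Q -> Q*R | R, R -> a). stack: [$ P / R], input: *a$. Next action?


'R' (not preceded by Q*) is the handle for Q -> R
Action: reduce (Q -> R)


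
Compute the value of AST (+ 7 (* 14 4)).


Evaluate inner: (* 14 4) = 56
Evaluate root: (+ 7 56) = 63
Result: 63


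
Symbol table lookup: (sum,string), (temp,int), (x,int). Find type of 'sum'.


Lookup 'sum' → type string


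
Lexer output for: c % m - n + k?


Scan left to right, longest-match per lexeme
Tokens: ID(c), OP(%), ID(m), OP(-), ID(n), OP(+), ID(k)


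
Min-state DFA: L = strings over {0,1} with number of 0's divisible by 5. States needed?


Track (count of 0) mod 5: states 0..4, accept at 0
Minimal DFA: 5 states


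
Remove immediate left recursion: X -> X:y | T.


Left-recursive alternatives: X:y; non-recursive: T
Introduce X': X -> TX', X' -> :yX' | ε


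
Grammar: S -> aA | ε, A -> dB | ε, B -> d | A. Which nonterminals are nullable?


A nonterminal is nullable iff some alternative derives ε (directly, or every symbol in it is nullable)
Nullable: {A, B, S}


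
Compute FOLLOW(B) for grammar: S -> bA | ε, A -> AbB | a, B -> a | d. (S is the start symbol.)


$ ∈ FOLLOW(S). For each A -> αBβ: add FIRST(β)\{ε} to FOLLOW(B); if β nullable, add FOLLOW(A).
FOLLOW(B) = {$, b}


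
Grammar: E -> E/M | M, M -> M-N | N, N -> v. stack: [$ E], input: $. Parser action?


start symbol E on stack, input exhausted
Action: accept


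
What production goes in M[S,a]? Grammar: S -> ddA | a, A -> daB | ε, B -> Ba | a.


For [S, a]: 'a' ∈ FIRST(a)
Entry: S -> a


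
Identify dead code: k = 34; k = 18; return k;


first assignment to k is overwritten before any read
Dead: 'k = 34'


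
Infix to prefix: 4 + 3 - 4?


left-to-right (same/higher precedence on left): tree is (- (+ 4 3) 4)
Prefix: - + 4 3 4


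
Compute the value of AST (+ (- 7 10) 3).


Evaluate inner: (- 7 10) = -3
Evaluate root: (+ -3 3) = 0
Result: 0


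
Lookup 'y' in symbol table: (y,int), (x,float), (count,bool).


Lookup 'y' → type int


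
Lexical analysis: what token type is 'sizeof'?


Pattern: reserved word
Type: KEYWORD


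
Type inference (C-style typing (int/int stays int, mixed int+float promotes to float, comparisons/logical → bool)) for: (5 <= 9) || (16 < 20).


Operand types: bool || bool
Rule: logical operators take bool operands and yield bool
Result type: bool


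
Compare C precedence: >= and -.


'-' is additive (level 9); '>=' is relational (level 7)
Higher level binds tighter
'-' has higher precedence than '>='


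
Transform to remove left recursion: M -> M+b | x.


Left-recursive alternatives: M+b; non-recursive: x
Introduce M': M -> xM', M' -> +bM' | ε


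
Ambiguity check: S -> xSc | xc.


balanced x^n…c^n: each string has a unique parse
Unambiguous


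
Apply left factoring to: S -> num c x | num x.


Common prefix: 'num'
Factored: S -> num S', S' -> c x | x


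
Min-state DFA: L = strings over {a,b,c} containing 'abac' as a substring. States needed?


KMP-style automaton: 4 progress states + 1 absorbing accept = 5
Minimal DFA: 5 states


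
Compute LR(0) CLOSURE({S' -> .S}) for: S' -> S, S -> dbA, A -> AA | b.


Start: S' -> .S
For each item with dot before a nonterminal B, add B -> .γ for every B-production
Closure: [S' -> .S, S -> .dbA]


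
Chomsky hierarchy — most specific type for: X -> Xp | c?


Left-linear: every RHS is a terminal or one nonterminal followed by a terminal
Classification: Type 3 (Regular)


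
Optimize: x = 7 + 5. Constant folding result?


7 + 5 = 12 at compile time
Optimized: x = 12


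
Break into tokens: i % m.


Scan left to right, longest-match per lexeme
Tokens: ID(i), OP(%), ID(m)


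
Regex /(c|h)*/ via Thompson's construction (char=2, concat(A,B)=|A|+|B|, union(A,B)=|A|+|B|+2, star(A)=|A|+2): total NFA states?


Syntax tree has 2 char leaf(s), 1 union(s), 1 star(s)
chars contribute 2×2 = 4; each union adds +2; each star adds +2
Total: 4 + 2 + 2 = 8 states


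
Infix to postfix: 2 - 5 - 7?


Left to right (same or higher precedence on left)
Postfix: 2 5 - 7 -


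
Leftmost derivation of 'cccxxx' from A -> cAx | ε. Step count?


Derivation: A => cAx => ccAxx => cccAxxx => cccxxx
Steps: 4


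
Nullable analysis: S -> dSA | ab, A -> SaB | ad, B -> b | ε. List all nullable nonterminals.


A nonterminal is nullable iff some alternative derives ε (directly, or every symbol in it is nullable)
Nullable: {B}


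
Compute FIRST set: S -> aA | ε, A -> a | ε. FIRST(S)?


Per alternative of S: FIRST(aA) = {a}; FIRST(ε) = {ε}
FIRST(S) = {a, ε}


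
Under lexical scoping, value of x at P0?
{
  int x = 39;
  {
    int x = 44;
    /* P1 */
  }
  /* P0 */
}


x declared in the same block as P0
x = 39


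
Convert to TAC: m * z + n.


Break into single-operator statements:
t1 = m * z
t2 = t1 + n


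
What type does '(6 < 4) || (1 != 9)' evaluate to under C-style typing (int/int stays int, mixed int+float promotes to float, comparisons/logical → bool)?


Operand types: bool || bool
Rule: logical operators take bool operands and yield bool
Result type: bool


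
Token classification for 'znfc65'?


Pattern: letter/underscore followed by alphanumerics, not a keyword
Type: IDENTIFIER


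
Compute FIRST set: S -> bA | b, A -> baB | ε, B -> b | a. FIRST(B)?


Per alternative of B: FIRST(b) = {b}; FIRST(a) = {a}
FIRST(B) = {a, b}


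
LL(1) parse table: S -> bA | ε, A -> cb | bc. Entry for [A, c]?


For [A, c]: 'c' ∈ FIRST(cb)
Entry: A -> cb


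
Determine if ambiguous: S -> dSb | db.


balanced d^n…b^n: each string has a unique parse
Unambiguous


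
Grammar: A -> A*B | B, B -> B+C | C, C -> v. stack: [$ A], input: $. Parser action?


start symbol A on stack, input exhausted
Action: accept


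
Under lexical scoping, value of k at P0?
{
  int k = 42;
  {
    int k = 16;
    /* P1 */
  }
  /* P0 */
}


k declared in the same block as P0
k = 42


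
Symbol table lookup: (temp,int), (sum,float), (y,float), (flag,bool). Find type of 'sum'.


Lookup 'sum' → type float


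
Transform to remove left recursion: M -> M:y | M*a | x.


Left-recursive alternatives: M:y, M*a; non-recursive: x
Introduce M': M -> xM', M' -> :yM' | *aM' | ε


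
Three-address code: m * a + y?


Break into single-operator statements:
t1 = m * a
t2 = t1 + y


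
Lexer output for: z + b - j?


Scan left to right, longest-match per lexeme
Tokens: ID(z), OP(+), ID(b), OP(-), ID(j)


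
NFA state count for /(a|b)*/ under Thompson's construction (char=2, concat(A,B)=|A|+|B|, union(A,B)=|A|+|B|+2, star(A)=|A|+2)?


Syntax tree has 2 char leaf(s), 1 union(s), 1 star(s)
chars contribute 2×2 = 4; each union adds +2; each star adds +2
Total: 4 + 2 + 2 = 8 states


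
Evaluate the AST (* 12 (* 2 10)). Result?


Evaluate inner: (* 2 10) = 20
Evaluate root: (* 12 20) = 240
Result: 240


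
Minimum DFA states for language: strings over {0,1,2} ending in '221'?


Track the longest suffix of input matching a prefix of '221': 4 classes (prefixes of length 0..3)
Minimal DFA: 4 states


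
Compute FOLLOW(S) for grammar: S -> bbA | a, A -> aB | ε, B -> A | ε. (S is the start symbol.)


$ ∈ FOLLOW(S). For each A -> αBβ: add FIRST(β)\{ε} to FOLLOW(B); if β nullable, add FOLLOW(A).
FOLLOW(S) = {$}


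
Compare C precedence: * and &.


'*' is multiplicative (level 10); '&' is bitwise AND (level 5)
Higher level binds tighter
'*' has higher precedence than '&'


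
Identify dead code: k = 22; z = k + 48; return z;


k is read by z's definition; z is returned
No dead code


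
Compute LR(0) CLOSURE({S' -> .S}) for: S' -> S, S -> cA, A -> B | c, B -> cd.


Start: S' -> .S
For each item with dot before a nonterminal B, add B -> .γ for every B-production
Closure: [S' -> .S, S -> .cA]


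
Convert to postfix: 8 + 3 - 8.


Left to right (same or higher precedence on left)
Postfix: 8 3 + 8 -


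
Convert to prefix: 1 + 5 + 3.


left-to-right (same/higher precedence on left): tree is (+ (+ 1 5) 3)
Prefix: + + 1 5 3


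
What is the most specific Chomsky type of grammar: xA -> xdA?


LHS has context (more than one symbol) and |LHS| ≤ |RHS|
Classification: Type 1 (Context-Sensitive)


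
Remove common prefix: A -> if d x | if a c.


Common prefix: 'if'
Factored: A -> if A', A' -> d x | a c


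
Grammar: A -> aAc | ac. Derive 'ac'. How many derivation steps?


Derivation: A => ac
Steps: 1


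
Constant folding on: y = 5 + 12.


5 + 12 = 17 at compile time
Optimized: y = 17


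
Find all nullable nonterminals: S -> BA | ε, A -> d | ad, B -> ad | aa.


A nonterminal is nullable iff some alternative derives ε (directly, or every symbol in it is nullable)
Nullable: {S}


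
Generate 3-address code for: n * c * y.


Break into single-operator statements:
t1 = n * c
t2 = t1 * y


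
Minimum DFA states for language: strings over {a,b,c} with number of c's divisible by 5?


Track (count of c) mod 5: states 0..4, accept at 0
Minimal DFA: 5 states


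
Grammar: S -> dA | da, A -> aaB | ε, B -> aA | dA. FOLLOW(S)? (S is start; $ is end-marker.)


$ ∈ FOLLOW(S). For each A -> αBβ: add FIRST(β)\{ε} to FOLLOW(B); if β nullable, add FOLLOW(A).
FOLLOW(S) = {$}


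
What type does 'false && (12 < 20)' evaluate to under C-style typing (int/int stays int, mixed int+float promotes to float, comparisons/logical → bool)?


Operand types: bool && bool
Rule: logical operators take bool operands and yield bool
Result type: bool


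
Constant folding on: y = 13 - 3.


13 - 3 = 10 at compile time
Optimized: y = 10


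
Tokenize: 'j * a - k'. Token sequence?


Scan left to right, longest-match per lexeme
Tokens: ID(j), OP(*), ID(a), OP(-), ID(k)


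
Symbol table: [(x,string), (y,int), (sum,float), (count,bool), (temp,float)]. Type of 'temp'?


Lookup 'temp' → type float


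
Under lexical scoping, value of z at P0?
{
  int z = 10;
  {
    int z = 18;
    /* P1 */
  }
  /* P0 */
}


z declared in the same block as P0
z = 10


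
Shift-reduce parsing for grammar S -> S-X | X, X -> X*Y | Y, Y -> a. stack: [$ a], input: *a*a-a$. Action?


'a' on top is the handle for Y -> a
Action: reduce (Y -> a)


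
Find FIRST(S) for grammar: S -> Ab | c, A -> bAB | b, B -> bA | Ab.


Per alternative of S: FIRST(Ab) = {b}; FIRST(c) = {c}
FIRST(S) = {b, c}


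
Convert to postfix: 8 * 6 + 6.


Left to right (same or higher precedence on left)
Postfix: 8 6 * 6 +


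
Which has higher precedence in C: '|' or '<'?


'<' is relational (level 7); '|' is bitwise OR (level 3)
Higher level binds tighter
'<' has higher precedence than '|'


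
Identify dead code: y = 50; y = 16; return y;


first assignment to y is overwritten before any read
Dead: 'y = 50'


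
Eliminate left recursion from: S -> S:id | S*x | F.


Left-recursive alternatives: S:id, S*x; non-recursive: F
Introduce S': S -> FS', S' -> :idS' | *xS' | ε


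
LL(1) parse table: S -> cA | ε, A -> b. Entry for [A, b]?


For [A, b]: 'b' ∈ FIRST(b)
Entry: A -> b


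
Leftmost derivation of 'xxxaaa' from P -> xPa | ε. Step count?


Derivation: P => xPa => xxPaa => xxxPaaa => xxxaaa
Steps: 4


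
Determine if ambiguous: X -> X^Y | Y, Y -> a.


precedence layered via separate nonterminal Y: deterministic
Unambiguous


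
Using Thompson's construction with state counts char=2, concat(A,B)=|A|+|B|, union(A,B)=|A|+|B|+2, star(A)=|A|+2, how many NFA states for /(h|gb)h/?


Syntax tree has 4 char leaf(s), 1 union(s), 0 star(s)
chars contribute 4×2 = 8; each union adds +2; each star adds +2
Total: 8 + 2 + 0 = 10 states


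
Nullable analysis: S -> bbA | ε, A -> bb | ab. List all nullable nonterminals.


A nonterminal is nullable iff some alternative derives ε (directly, or every symbol in it is nullable)
Nullable: {S}


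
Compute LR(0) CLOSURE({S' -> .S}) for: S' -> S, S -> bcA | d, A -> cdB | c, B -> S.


Start: S' -> .S
For each item with dot before a nonterminal B, add B -> .γ for every B-production
Closure: [S' -> .S, S -> .bcA, S -> .d]


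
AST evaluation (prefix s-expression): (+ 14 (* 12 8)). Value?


Evaluate inner: (* 12 8) = 96
Evaluate root: (+ 14 96) = 110
Result: 110


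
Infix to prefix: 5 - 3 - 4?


left-to-right (same/higher precedence on left): tree is (- (- 5 3) 4)
Prefix: - - 5 3 4


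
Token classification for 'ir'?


Pattern: letter/underscore followed by alphanumerics, not a keyword
Type: IDENTIFIER


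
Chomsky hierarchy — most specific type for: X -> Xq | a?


Left-linear: every RHS is a terminal or one nonterminal followed by a terminal
Classification: Type 3 (Regular)


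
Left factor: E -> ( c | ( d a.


Common prefix: '('
Factored: E -> ( E', E' -> c | d a


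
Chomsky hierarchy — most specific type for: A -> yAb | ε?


Single nonterminal LHS, but y^n b^n is not regular
Classification: Type 2 (Context-Free)


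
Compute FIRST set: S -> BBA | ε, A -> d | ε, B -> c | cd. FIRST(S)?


Per alternative of S: FIRST(BBA) = {c}; FIRST(ε) = {ε}
FIRST(S) = {c, ε}


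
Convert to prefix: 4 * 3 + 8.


left-to-right (same/higher precedence on left): tree is (+ (* 4 3) 8)
Prefix: + * 4 3 8


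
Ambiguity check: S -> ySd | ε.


balanced y^n…d^n: each string has a unique parse
Unambiguous


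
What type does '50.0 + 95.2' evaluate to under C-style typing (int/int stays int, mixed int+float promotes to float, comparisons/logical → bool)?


Operand types: float + float
Rule: mixed int/float promotes to float; int/int stays int
Result type: float


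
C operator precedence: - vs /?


'/' is multiplicative (level 10); '-' is additive (level 9)
Higher level binds tighter
'/' has higher precedence than '-'


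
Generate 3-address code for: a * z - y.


Break into single-operator statements:
t1 = a * z
t2 = t1 - y


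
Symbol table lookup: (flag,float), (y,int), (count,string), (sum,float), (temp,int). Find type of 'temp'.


Lookup 'temp' → type int


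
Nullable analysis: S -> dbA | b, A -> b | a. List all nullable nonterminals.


A nonterminal is nullable iff some alternative derives ε (directly, or every symbol in it is nullable)
Nullable: {}


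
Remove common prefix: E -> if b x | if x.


Common prefix: 'if'
Factored: E -> if E', E' -> b x | x


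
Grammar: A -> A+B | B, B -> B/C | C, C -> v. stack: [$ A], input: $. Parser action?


start symbol A on stack, input exhausted
Action: accept


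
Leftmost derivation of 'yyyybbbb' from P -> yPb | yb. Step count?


Derivation: P => yPb => yyPbb => yyyPbbb => yyyybbbb
Steps: 4


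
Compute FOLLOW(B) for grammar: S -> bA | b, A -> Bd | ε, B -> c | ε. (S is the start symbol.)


$ ∈ FOLLOW(S). For each A -> αBβ: add FIRST(β)\{ε} to FOLLOW(B); if β nullable, add FOLLOW(A).
FOLLOW(B) = {d}


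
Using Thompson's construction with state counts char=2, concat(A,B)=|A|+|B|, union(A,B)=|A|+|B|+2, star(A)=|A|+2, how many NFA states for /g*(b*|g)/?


Syntax tree has 3 char leaf(s), 1 union(s), 2 star(s)
chars contribute 3×2 = 6; each union adds +2; each star adds +2
Total: 6 + 2 + 4 = 12 states


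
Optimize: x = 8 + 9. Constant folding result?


8 + 9 = 17 at compile time
Optimized: x = 17


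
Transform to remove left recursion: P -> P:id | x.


Left-recursive alternatives: P:id; non-recursive: x
Introduce P': P -> xP', P' -> :idP' | ε


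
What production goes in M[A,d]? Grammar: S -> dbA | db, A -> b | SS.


For [A, d]: 'd' ∈ FIRST(SS)
Entry: A -> SS


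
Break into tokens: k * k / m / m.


Scan left to right, longest-match per lexeme
Tokens: ID(k), OP(*), ID(k), OP(/), ID(m), OP(/), ID(m)


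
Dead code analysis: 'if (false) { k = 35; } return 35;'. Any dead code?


condition is constant false, so the whole block is unreachable
Dead: 'if (false) { k = 35; }'


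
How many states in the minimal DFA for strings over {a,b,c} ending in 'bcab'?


Track the longest suffix of input matching a prefix of 'bcab': 5 classes (prefixes of length 0..4)
Minimal DFA: 5 states


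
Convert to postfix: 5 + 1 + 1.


Left to right (same or higher precedence on left)
Postfix: 5 1 + 1 +


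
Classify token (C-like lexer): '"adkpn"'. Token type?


Pattern: double-quoted sequence
Type: STRING_LITERAL


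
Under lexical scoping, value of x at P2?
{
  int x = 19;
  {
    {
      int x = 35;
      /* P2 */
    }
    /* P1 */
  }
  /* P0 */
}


x declared in the same block as P2
x = 35


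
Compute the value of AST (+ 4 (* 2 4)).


Evaluate inner: (* 2 4) = 8
Evaluate root: (+ 4 8) = 12
Result: 12


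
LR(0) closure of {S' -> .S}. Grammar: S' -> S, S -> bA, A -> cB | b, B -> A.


Start: S' -> .S
For each item with dot before a nonterminal B, add B -> .γ for every B-production
Closure: [S' -> .S, S -> .bA]


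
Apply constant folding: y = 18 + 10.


18 + 10 = 28 at compile time
Optimized: y = 28


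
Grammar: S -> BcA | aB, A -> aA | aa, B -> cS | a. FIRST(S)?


Per alternative of S: FIRST(BcA) = {a, c}; FIRST(aB) = {a}
FIRST(S) = {a, c}


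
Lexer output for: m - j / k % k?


Scan left to right, longest-match per lexeme
Tokens: ID(m), OP(-), ID(j), OP(/), ID(k), OP(%), ID(k)


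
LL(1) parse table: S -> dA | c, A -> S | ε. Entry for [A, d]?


For [A, d]: 'd' ∈ FIRST(S)
Entry: A -> S


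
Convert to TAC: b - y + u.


Break into single-operator statements:
t1 = b - y
t2 = t1 + u


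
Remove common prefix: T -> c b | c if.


Common prefix: 'c'
Factored: T -> c T', T' -> b | if


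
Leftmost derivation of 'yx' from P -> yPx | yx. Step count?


Derivation: P => yx
Steps: 1


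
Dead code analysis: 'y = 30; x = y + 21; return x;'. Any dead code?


y is read by x's definition; x is returned
No dead code


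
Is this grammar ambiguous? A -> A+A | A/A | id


'id+id/id' has two parse trees (no precedence encoded between + and /)
Ambiguous


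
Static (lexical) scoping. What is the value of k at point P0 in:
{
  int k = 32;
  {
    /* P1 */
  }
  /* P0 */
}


k declared in the same block as P0
k = 32


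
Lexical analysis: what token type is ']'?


Pattern: delimiter/punctuation
Type: PUNCTUATION


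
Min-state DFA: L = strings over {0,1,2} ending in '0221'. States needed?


Track the longest suffix of input matching a prefix of '0221': 5 classes (prefixes of length 0..4)
Minimal DFA: 5 states


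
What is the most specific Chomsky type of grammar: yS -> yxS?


LHS has context (more than one symbol) and |LHS| ≤ |RHS|
Classification: Type 1 (Context-Sensitive)


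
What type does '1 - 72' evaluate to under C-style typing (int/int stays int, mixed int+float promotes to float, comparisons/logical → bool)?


Operand types: int - int
Rule: mixed int/float promotes to float; int/int stays int
Result type: int


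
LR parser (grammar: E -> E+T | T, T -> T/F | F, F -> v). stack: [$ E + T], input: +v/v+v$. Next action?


handle 'E+T' on top; lookahead ∈ FOLLOW(E) = {+, $}
Action: reduce (E -> E+T)


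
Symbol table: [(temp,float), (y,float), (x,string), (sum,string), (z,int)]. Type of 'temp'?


Lookup 'temp' → type float


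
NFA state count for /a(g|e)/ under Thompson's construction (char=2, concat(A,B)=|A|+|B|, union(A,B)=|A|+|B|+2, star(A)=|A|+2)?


Syntax tree has 3 char leaf(s), 1 union(s), 0 star(s)
chars contribute 3×2 = 6; each union adds +2; each star adds +2
Total: 6 + 2 + 0 = 8 states


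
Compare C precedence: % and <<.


'%' is multiplicative (level 10); '<<' is shift (level 8)
Higher level binds tighter
'%' has higher precedence than '<<'


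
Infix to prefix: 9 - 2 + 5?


left-to-right (same/higher precedence on left): tree is (+ (- 9 2) 5)
Prefix: + - 9 2 5


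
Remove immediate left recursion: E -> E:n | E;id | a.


Left-recursive alternatives: E:n, E;id; non-recursive: a
Introduce E': E -> aE', E' -> :nE' | ;idE' | ε


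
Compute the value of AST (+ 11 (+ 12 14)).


Evaluate inner: (+ 12 14) = 26
Evaluate root: (+ 11 26) = 37
Result: 37


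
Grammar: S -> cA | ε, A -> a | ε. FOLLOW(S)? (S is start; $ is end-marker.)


$ ∈ FOLLOW(S). For each A -> αBβ: add FIRST(β)\{ε} to FOLLOW(B); if β nullable, add FOLLOW(A).
FOLLOW(S) = {$}


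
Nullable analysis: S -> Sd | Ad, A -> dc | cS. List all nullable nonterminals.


A nonterminal is nullable iff some alternative derives ε (directly, or every symbol in it is nullable)
Nullable: {}


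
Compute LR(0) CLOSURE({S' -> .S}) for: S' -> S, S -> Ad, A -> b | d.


Start: S' -> .S
For each item with dot before a nonterminal B, add B -> .γ for every B-production
Closure: [S' -> .S, S -> .Ad, A -> .b, A -> .d]


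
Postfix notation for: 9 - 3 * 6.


* has higher precedence, evaluate 3*6 first
Postfix: 9 3 6 * -


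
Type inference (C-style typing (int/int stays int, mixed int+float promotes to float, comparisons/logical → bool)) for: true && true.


Operand types: bool && bool
Rule: logical operators take bool operands and yield bool
Result type: bool


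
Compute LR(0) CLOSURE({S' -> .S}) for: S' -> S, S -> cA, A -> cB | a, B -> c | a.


Start: S' -> .S
For each item with dot before a nonterminal B, add B -> .γ for every B-production
Closure: [S' -> .S, S -> .cA]


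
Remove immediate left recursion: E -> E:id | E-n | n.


Left-recursive alternatives: E:id, E-n; non-recursive: n
Introduce E': E -> nE', E' -> :idE' | -nE' | ε


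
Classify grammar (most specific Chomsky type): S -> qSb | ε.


Single nonterminal LHS, but q^n b^n is not regular
Classification: Type 2 (Context-Free)


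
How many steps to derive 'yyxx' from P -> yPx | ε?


Derivation: P => yPx => yyPxx => yyxx
Steps: 3


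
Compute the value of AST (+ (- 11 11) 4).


Evaluate inner: (- 11 11) = 0
Evaluate root: (+ 0 4) = 4
Result: 4


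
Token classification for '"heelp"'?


Pattern: double-quoted sequence
Type: STRING_LITERAL


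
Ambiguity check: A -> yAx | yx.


balanced y^n…x^n: each string has a unique parse
Unambiguous


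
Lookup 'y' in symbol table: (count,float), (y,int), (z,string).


Lookup 'y' → type int


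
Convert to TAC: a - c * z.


Break into single-operator statements:
t1 = c * z
t2 = a - t1


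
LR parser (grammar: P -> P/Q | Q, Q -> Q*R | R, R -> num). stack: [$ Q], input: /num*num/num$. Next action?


lookahead ∉ {*} so Q won't extend; reduce P -> Q
Action: reduce (P -> Q)


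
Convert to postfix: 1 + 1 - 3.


Left to right (same or higher precedence on left)
Postfix: 1 1 + 3 -


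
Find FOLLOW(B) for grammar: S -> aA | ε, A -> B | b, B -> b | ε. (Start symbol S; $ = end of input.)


$ ∈ FOLLOW(S). For each A -> αBβ: add FIRST(β)\{ε} to FOLLOW(B); if β nullable, add FOLLOW(A).
FOLLOW(B) = {$}


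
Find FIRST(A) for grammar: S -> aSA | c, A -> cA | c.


Per alternative of A: FIRST(cA) = {c}; FIRST(c) = {c}
FIRST(A) = {c}


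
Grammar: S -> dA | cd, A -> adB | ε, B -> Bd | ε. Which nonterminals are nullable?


A nonterminal is nullable iff some alternative derives ε (directly, or every symbol in it is nullable)
Nullable: {A, B}


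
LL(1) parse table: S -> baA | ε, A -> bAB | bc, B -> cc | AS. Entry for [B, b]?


For [B, b]: 'b' ∈ FIRST(AS)
Entry: B -> AS


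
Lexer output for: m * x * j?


Scan left to right, longest-match per lexeme
Tokens: ID(m), OP(*), ID(x), OP(*), ID(j)


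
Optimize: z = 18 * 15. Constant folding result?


18 * 15 = 270 at compile time
Optimized: z = 270


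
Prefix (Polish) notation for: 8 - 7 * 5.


'*' binds tighter: tree is (- 8 (* 7 5))
Prefix: - 8 * 7 5


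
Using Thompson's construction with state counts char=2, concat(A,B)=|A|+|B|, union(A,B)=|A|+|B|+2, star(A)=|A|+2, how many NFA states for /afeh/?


Syntax tree has 4 char leaf(s), 0 union(s), 0 star(s)
chars contribute 4×2 = 8; each union adds +2; each star adds +2
Total: 8 + 0 + 0 = 8 states


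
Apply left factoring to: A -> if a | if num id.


Common prefix: 'if'
Factored: A -> if A', A' -> a | num id


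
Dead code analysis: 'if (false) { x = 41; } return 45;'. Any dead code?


condition is constant false, so the whole block is unreachable
Dead: 'if (false) { x = 41; }'


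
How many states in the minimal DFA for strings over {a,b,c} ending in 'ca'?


Track the longest suffix of input matching a prefix of 'ca': 3 classes (prefixes of length 0..2)
Minimal DFA: 3 states


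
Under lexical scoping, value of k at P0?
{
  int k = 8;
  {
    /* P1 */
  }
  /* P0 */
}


k declared in the same block as P0
k = 8


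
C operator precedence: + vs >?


'+' is additive (level 9); '>' is relational (level 7)
Higher level binds tighter
'+' has higher precedence than '>'


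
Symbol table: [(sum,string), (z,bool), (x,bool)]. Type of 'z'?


Lookup 'z' → type bool


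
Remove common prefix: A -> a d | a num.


Common prefix: 'a'
Factored: A -> a A', A' -> d | num


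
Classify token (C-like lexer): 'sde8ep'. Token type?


Pattern: letter/underscore followed by alphanumerics, not a keyword
Type: IDENTIFIER


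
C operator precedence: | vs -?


'-' is additive (level 9); '|' is bitwise OR (level 3)
Higher level binds tighter
'-' has higher precedence than '|'


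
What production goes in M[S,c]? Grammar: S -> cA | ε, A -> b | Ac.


For [S, c]: 'c' ∈ FIRST(cA)
Entry: S -> cA


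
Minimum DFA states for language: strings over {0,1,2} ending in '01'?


Track the longest suffix of input matching a prefix of '01': 3 classes (prefixes of length 0..2)
Minimal DFA: 3 states


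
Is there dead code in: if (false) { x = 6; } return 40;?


condition is constant false, so the whole block is unreachable
Dead: 'if (false) { x = 6; }'


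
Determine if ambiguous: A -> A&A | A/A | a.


'a&a/a' has two parse trees (no precedence encoded between & and /)
Ambiguous


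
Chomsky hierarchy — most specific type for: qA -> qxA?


LHS has context (more than one symbol) and |LHS| ≤ |RHS|
Classification: Type 1 (Context-Sensitive)


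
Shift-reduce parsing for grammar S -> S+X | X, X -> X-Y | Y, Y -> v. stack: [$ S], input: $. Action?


start symbol S on stack, input exhausted
Action: accept


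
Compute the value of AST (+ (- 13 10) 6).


Evaluate inner: (- 13 10) = 3
Evaluate root: (+ 3 6) = 9
Result: 9


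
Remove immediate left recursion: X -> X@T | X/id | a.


Left-recursive alternatives: X@T, X/id; non-recursive: a
Introduce X': X -> aX', X' -> @TX' | /idX' | ε


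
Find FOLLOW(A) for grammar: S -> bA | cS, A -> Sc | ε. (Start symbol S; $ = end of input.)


$ ∈ FOLLOW(S). For each A -> αBβ: add FIRST(β)\{ε} to FOLLOW(B); if β nullable, add FOLLOW(A).
FOLLOW(A) = {$, c}


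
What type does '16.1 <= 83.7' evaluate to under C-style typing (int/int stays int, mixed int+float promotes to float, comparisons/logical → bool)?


Operand types: float <= float
Rule: comparison yields bool
Result type: bool


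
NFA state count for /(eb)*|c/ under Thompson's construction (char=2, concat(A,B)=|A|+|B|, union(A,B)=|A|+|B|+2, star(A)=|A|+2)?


Syntax tree has 3 char leaf(s), 1 union(s), 1 star(s)
chars contribute 3×2 = 6; each union adds +2; each star adds +2
Total: 6 + 2 + 2 = 10 states


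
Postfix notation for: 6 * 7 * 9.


Left to right (same or higher precedence on left)
Postfix: 6 7 * 9 *


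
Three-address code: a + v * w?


Break into single-operator statements:
t1 = v * w
t2 = a + t1


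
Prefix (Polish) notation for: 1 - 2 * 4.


'*' binds tighter: tree is (- 1 (* 2 4))
Prefix: - 1 * 2 4


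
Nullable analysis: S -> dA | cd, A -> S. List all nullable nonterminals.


A nonterminal is nullable iff some alternative derives ε (directly, or every symbol in it is nullable)
Nullable: {}


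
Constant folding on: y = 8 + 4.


8 + 4 = 12 at compile time
Optimized: y = 12


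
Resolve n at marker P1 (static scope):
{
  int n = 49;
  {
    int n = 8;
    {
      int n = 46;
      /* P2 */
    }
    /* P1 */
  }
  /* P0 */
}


n declared in the same block as P1
n = 8


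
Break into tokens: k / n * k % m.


Scan left to right, longest-match per lexeme
Tokens: ID(k), OP(/), ID(n), OP(*), ID(k), OP(%), ID(m)


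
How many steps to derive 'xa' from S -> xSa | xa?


Derivation: S => xa
Steps: 1


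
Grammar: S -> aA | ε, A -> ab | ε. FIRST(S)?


Per alternative of S: FIRST(aA) = {a}; FIRST(ε) = {ε}
FIRST(S) = {a, ε}


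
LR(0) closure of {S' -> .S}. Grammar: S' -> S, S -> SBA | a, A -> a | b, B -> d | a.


Start: S' -> .S
For each item with dot before a nonterminal B, add B -> .γ for every B-production
Closure: [S' -> .S, S -> .SBA, S -> .a]


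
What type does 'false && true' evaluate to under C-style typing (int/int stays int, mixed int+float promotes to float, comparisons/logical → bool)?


Operand types: bool && bool
Rule: logical operators take bool operands and yield bool
Result type: bool


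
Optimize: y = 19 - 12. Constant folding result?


19 - 12 = 7 at compile time
Optimized: y = 7


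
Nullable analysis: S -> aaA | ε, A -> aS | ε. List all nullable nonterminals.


A nonterminal is nullable iff some alternative derives ε (directly, or every symbol in it is nullable)
Nullable: {A, S}


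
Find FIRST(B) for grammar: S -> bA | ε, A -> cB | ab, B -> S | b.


Per alternative of B: FIRST(S) = {b, ε}; FIRST(b) = {b}
FIRST(B) = {b, ε}


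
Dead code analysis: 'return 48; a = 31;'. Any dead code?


statement follows a return and is unreachable
Dead: 'a = 31'


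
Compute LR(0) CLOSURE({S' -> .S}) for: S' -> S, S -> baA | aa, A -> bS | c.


Start: S' -> .S
For each item with dot before a nonterminal B, add B -> .γ for every B-production
Closure: [S' -> .S, S -> .baA, S -> .aa]


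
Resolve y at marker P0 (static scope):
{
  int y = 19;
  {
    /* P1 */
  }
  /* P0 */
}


y declared in the same block as P0
y = 19


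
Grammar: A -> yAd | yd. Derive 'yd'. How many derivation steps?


Derivation: A => yd
Steps: 1


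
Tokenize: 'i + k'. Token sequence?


Scan left to right, longest-match per lexeme
Tokens: ID(i), OP(+), ID(k)


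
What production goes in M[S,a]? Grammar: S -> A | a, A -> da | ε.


For [S, a]: 'a' ∈ FIRST(a)
Entry: S -> a


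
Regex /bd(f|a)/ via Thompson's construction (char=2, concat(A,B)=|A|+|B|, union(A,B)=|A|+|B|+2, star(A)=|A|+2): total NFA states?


Syntax tree has 4 char leaf(s), 1 union(s), 0 star(s)
chars contribute 4×2 = 8; each union adds +2; each star adds +2
Total: 8 + 2 + 0 = 10 states


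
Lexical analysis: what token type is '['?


Pattern: delimiter/punctuation
Type: PUNCTUATION


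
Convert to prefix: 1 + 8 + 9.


left-to-right (same/higher precedence on left): tree is (+ (+ 1 8) 9)
Prefix: + + 1 8 9


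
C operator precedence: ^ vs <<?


'<<' is shift (level 8); '^' is bitwise XOR (level 4)
Higher level binds tighter
'<<' has higher precedence than '^'


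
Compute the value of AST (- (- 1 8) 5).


Evaluate inner: (- 1 8) = -7
Evaluate root: (- -7 5) = -12
Result: -12


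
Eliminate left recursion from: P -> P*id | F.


Left-recursive alternatives: P*id; non-recursive: F
Introduce P': P -> FP', P' -> *idP' | ε


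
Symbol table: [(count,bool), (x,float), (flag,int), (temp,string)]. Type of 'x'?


Lookup 'x' → type float


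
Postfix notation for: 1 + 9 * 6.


* has higher precedence, evaluate 9*6 first
Postfix: 1 9 6 * +


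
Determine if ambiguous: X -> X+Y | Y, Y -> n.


precedence layered via separate nonterminal Y: deterministic
Unambiguous


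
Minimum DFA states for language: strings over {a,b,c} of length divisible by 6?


Track length mod 6: states 0..5, accept at 0
Minimal DFA: 6 states


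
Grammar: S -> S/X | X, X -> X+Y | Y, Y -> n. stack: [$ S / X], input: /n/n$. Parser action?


handle 'S/X' on top; lookahead ∈ FOLLOW(S) = {/, $}
Action: reduce (S -> S/X)


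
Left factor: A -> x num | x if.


Common prefix: 'x'
Factored: A -> x A', A' -> num | if


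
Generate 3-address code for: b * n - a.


Break into single-operator statements:
t1 = b * n
t2 = t1 - a


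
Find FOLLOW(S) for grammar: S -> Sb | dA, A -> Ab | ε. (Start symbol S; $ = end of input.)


$ ∈ FOLLOW(S). For each A -> αBβ: add FIRST(β)\{ε} to FOLLOW(B); if β nullable, add FOLLOW(A).
FOLLOW(S) = {$, b}


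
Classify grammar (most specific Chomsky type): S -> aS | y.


Right-linear: every RHS is a terminal or a terminal followed by one nonterminal
Classification: Type 3 (Regular)


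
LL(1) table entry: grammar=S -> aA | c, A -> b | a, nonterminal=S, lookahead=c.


For [S, c]: 'c' ∈ FIRST(c)
Entry: S -> c


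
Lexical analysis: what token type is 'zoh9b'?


Pattern: letter/underscore followed by alphanumerics, not a keyword
Type: IDENTIFIER


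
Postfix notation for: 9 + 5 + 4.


Left to right (same or higher precedence on left)
Postfix: 9 5 + 4 +


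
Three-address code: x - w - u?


Break into single-operator statements:
t1 = x - w
t2 = t1 - u


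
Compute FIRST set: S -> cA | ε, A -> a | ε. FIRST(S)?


Per alternative of S: FIRST(cA) = {c}; FIRST(ε) = {ε}
FIRST(S) = {c, ε}


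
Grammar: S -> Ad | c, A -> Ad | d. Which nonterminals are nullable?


A nonterminal is nullable iff some alternative derives ε (directly, or every symbol in it is nullable)
Nullable: {}


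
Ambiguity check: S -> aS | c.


right-linear, alternatives start with distinct terminals 'a' vs 'c': unique leftmost derivation
Unambiguous


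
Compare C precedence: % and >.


'%' is multiplicative (level 10); '>' is relational (level 7)
Higher level binds tighter
'%' has higher precedence than '>'


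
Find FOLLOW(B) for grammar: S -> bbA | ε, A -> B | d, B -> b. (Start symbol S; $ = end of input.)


$ ∈ FOLLOW(S). For each A -> αBβ: add FIRST(β)\{ε} to FOLLOW(B); if β nullable, add FOLLOW(A).
FOLLOW(B) = {$}


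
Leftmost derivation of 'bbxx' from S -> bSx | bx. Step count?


Derivation: S => bSx => bbxx
Steps: 2


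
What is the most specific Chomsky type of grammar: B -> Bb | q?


Left-linear: every RHS is a terminal or one nonterminal followed by a terminal
Classification: Type 3 (Regular)


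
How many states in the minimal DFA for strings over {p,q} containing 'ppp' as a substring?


KMP-style automaton: 3 progress states + 1 absorbing accept = 4
Minimal DFA: 4 states


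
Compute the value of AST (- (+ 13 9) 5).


Evaluate inner: (+ 13 9) = 22
Evaluate root: (- 22 5) = 17
Result: 17


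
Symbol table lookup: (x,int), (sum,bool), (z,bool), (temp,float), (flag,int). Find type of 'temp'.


Lookup 'temp' → type float


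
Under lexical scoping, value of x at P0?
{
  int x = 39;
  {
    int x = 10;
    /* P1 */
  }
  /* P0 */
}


x declared in the same block as P0
x = 39


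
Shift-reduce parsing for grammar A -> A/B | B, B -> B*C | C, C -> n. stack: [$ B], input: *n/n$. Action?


shift '*' to continue B -> B*C
Action: shift


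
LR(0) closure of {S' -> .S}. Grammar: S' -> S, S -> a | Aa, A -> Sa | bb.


Start: S' -> .S
For each item with dot before a nonterminal B, add B -> .γ for every B-production
Closure: [S' -> .S, S -> .a, S -> .Aa, A -> .Sa, A -> .bb]


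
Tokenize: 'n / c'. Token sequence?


Scan left to right, longest-match per lexeme
Tokens: ID(n), OP(/), ID(c)


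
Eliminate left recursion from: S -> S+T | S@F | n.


Left-recursive alternatives: S+T, S@F; non-recursive: n
Introduce S': S -> nS', S' -> +TS' | @FS' | ε


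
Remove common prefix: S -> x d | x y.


Common prefix: 'x'
Factored: S -> x S', S' -> d | y


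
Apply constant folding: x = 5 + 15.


5 + 15 = 20 at compile time
Optimized: x = 20


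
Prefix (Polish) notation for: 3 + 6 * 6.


'*' binds tighter: tree is (+ 3 (* 6 6))
Prefix: + 3 * 6 6


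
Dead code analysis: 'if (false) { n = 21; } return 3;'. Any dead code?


condition is constant false, so the whole block is unreachable
Dead: 'if (false) { n = 21; }'


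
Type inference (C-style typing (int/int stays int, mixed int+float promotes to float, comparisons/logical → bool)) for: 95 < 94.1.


Operand types: int < float
Rule: comparison yields bool
Result type: bool


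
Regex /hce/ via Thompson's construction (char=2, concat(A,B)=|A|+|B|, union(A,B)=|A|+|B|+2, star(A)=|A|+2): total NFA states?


Syntax tree has 3 char leaf(s), 0 union(s), 0 star(s)
chars contribute 3×2 = 6; each union adds +2; each star adds +2
Total: 6 + 0 + 0 = 6 states


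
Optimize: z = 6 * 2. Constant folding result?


6 * 2 = 12 at compile time
Optimized: z = 12


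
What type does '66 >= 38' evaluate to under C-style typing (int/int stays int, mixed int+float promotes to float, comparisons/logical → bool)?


Operand types: int >= int
Rule: comparison yields bool
Result type: bool


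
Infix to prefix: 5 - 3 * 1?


'*' binds tighter: tree is (- 5 (* 3 1))
Prefix: - 5 * 3 1


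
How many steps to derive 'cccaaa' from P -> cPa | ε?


Derivation: P => cPa => ccPaa => cccPaaa => cccaaa
Steps: 4


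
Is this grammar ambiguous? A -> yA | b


right-linear, alternatives start with distinct terminals 'y' vs 'b': unique leftmost derivation
Unambiguous


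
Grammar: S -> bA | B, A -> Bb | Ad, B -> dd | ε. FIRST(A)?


Per alternative of A: FIRST(Bb) = {b, d}; FIRST(Ad) = {b, d}
FIRST(A) = {b, d}


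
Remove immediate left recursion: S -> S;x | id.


Left-recursive alternatives: S;x; non-recursive: id
Introduce S': S -> idS', S' -> ;xS' | ε


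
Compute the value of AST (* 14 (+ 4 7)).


Evaluate inner: (+ 4 7) = 11
Evaluate root: (* 14 11) = 154
Result: 154


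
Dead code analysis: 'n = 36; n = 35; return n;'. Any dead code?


first assignment to n is overwritten before any read
Dead: 'n = 36'


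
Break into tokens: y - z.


Scan left to right, longest-match per lexeme
Tokens: ID(y), OP(-), ID(z)


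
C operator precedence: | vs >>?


'>>' is shift (level 8); '|' is bitwise OR (level 3)
Higher level binds tighter
'>>' has higher precedence than '|'
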